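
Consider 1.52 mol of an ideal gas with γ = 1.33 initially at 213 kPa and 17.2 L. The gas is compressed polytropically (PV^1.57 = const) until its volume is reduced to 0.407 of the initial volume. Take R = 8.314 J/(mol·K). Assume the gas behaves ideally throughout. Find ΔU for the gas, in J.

7430 J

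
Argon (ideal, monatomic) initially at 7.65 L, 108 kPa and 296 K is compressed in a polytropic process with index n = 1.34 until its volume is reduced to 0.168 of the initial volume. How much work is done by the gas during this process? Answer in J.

n = P₁V₁/(RT₁) = 108×7.65/(8.314×296) = 0.336 mol.
Polytropic n=1.34: T₂ = T₁(V₁/V₂)^(n−1) = 296×(5.95)^0.34 = 543 K; P₂ = P₁(V₁/V₂)^n = 1180 kPa.
W = (P₁V₁−P₂V₂)/(n−1) = (108×7.65−1180×1.29)/0.34 = -2030 J.

-2030 J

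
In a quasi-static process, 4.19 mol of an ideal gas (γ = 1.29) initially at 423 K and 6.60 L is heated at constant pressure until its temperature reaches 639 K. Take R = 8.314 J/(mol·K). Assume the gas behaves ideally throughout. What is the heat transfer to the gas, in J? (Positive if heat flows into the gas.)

33500 J

P₁ = nRT₁/V₁ = 4.19×8.314×423/6.60 = 2230 kPa.
Isobaric: P stays 2230 kPa; V/T = const ⇒ T₂ = 639 K, V₂ = 9.97 L.
W = PΔV = 2230×(9.97−6.60) kPa·L = 7520 J.
ΔU = nCvΔT = 4.19×28.7×(639−423) = 25900 J.
Q = ΔU + W = nCpΔT = 33500 J.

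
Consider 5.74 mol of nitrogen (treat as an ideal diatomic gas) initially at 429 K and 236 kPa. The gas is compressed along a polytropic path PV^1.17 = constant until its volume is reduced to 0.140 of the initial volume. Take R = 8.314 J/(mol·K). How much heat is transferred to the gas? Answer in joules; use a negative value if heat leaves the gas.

V₁ = nRT₁/P₁ = 5.74×8.314×429/236 = 86.7 L.
Polytropic n=1.17: T₂ = T₁(V₁/V₂)^(n−1) = 429×(7.14)^0.17 = 599 K; P₂ = P₁(V₁/V₂)^n = 2350 kPa.
W = (P₁V₁−P₂V₂)/(n−1) = (236×86.7−2350×12.1)/0.17 = -47800 J.
ΔU = nCvΔT = 5.74×20.8×(599−429) = 20300 J.
Q = ΔU + W = -27500 J.

-27500 J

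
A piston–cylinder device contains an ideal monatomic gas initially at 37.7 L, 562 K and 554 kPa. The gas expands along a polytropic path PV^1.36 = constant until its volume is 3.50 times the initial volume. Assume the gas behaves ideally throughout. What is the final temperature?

358 K

Polytropic n=1.36: T₂ = T₁(V₁/V₂)^(n−1) = 562×(0.286)^0.36 = 358 K; P₂ = P₁(V₁/V₂)^n = 101 kPa.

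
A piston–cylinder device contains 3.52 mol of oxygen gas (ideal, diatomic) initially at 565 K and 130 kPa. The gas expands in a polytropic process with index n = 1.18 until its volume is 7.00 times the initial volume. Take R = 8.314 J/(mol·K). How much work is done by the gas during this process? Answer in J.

27100 J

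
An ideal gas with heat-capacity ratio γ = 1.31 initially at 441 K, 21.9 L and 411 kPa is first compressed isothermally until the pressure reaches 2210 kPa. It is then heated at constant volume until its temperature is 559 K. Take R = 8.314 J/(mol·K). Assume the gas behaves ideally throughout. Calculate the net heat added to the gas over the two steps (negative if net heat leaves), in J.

-7370 J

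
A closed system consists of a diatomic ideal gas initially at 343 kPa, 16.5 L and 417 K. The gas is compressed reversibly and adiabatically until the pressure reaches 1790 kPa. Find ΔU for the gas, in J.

n = P₁V₁/(RT₁) = 343×16.5/(8.314×417) = 1.63 mol.
Adiabatic: T₂/T₁ = (P₂/P₁)^((γ−1)/γ) ⇒ T₂ = 417×(5.22)^0.286 = 669 K; V₂ = 5.07 L.
For an ideal gas ΔU = nCvΔT with Cv = (5/2)R = 20.8 J/(mol·K).
ΔU = 1.63×20.8×(669−417) = 8540 J.

8540 J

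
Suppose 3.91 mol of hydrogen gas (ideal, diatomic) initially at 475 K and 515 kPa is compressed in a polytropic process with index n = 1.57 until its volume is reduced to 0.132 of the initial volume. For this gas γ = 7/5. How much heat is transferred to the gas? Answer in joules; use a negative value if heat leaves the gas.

25000 J

V₁ = nRT₁/P₁ = 3.91×8.314×475/515 = 30.0 L.
Polytropic n=1.57: T₂ = T₁(V₁/V₂)^(n−1) = 475×(7.58)^0.57 = 1510 K; P₂ = P₁(V₁/V₂)^n = 12400 kPa.
W = (P₁V₁−P₂V₂)/(n−1) = (515×30.0−12400×3.96)/0.57 = -58800 J.
ΔU = nCvΔT = 3.91×20.8×(1510−475) = 83800 J.
Q = ΔU + W = 25000 J.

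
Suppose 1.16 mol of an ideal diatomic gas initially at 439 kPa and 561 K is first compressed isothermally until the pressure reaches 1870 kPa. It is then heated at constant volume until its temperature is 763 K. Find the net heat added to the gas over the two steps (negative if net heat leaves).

-2970 J

V₁ = nRT₁/P₁ = 1.16×8.314×561/439 = 12.3 L.
Step 1 — Isothermal: T stays 561 K; PV = const ⇒ V₂ = 2.89 L, P₂ = 1870 kPa.
ΔU = 0 (ideal gas, T constant).
W = nRT ln(V₂/V₁) = 1.16×8.314×561×ln(0.235) = -7840 J.
Q = ΔU + W = -7840 J.
State after step 1: P = 1870 kPa, V = 2.89 L, T = 561 K.
Step 2 — Isochoric: V stays 2.89 L; P/T = const ⇒ T₂ = 763 K, P₂ = 2540 kPa.
W = 0 (no volume change).
ΔU = nCvΔT = 1.16×20.8×(763−561) = 4870 J.
Q = ΔU = 4870 J.
Net over both steps: W = -7840 J, Q = -2970 J, ΔU = 4870 J.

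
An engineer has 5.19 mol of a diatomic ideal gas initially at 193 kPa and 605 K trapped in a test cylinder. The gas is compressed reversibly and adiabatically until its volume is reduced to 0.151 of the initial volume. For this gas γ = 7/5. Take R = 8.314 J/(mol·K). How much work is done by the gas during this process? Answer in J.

-73800 J

V₁ = nRT₁/P₁ = 5.19×8.314×605/193 = 135 L.
Adiabatic: TV^(γ−1) = const ⇒ T₂ = 605×(6.62)^0.400 = 1290 K; PV^γ = const ⇒ P₂ = 2720 kPa.
ΔU = nCvΔT = 5.19×20.8×(1290−605) = 73800 J.
Q = 0 for an adiabatic process, so W = −ΔU = -73800 J.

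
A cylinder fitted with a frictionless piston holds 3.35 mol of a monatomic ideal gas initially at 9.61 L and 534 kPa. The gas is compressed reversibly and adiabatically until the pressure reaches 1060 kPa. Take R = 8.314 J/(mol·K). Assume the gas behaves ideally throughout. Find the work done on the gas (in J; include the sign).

T₁ = P₁V₁/(nR) = 534×9.61/(3.35×8.314) = 184 K.
Adiabatic: T₂/T₁ = (P₂/P₁)^((γ−1)/γ) ⇒ T₂ = 184×(1.99)^0.400 = 242 K; V₂ = 6.37 L.
ΔU = nCvΔT = 3.35×12.5×(242−184) = 2430 J.
Q = 0 for an adiabatic process, so W = −ΔU = -2430 J.
Work done on the gas = −W_by = 2430 J.

2430 J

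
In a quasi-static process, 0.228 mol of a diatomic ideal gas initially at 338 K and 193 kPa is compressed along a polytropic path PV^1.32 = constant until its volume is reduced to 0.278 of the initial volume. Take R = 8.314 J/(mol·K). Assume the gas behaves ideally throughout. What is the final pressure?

V₁ = nRT₁/P₁ = 0.228×8.314×338/193 = 3.32 L.
Polytropic n=1.32: T₂ = T₁(V₁/V₂)^(n−1) = 338×(3.60)^0.32 = 509 K; P₂ = P₁(V₁/V₂)^n = 1050 kPa.

1050 kPa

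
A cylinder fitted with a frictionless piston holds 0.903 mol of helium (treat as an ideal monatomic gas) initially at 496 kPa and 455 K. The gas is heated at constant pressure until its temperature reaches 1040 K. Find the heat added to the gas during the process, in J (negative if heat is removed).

11000 J

V₁ = nRT₁/P₁ = 0.903×8.314×455/496 = 6.89 L.
Isobaric: P stays 496 kPa; V/T = const ⇒ T₂ = 1040 K, V₂ = 15.7 L.
W = PΔV = 496×(15.7−6.89) kPa·L = 4390 J.
ΔU = nCvΔT = 0.903×12.5×(1040−455) = 6590 J.
Q = ΔU + W = nCpΔT = 11000 J.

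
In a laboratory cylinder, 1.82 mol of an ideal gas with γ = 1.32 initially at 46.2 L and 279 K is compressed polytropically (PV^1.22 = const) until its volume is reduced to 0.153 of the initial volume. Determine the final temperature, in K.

P₁ = nRT₁/V₁ = 1.82×8.314×279/46.2 = 91.4 kPa.
Polytropic n=1.22: T₂ = T₁(V₁/V₂)^(n−1) = 279×(6.54)^0.22 = 422 K; P₂ = P₁(V₁/V₂)^n = 903 kPa.

422 K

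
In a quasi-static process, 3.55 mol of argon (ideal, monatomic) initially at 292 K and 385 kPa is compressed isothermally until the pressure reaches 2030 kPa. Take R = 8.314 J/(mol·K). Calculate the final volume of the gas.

4.25 L

V₁ = nRT₁/P₁ = 3.55×8.314×292/385 = 22.4 L.
Isothermal: T stays 292 K; PV = const ⇒ V₂ = 4.25 L, P₂ = 2030 kPa.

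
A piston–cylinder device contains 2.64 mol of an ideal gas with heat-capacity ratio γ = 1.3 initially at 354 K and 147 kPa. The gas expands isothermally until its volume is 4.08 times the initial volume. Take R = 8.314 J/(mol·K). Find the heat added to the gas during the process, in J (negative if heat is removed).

10900 J

V₁ = nRT₁/P₁ = 2.64×8.314×354/147 = 52.9 L.
Isothermal: T stays 354 K; PV = const ⇒ V₂ = 216 L, P₂ = 36.0 kPa.
ΔU = 0 (ideal gas, T constant).
W = nRT ln(V₂/V₁) = 2.64×8.314×354×ln(4.08) = 10900 J.
Q = ΔU + W = 10900 J.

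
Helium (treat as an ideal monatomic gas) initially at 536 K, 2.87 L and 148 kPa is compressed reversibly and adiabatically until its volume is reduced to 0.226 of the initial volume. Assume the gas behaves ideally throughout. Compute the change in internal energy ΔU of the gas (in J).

n = P₁V₁/(RT₁) = 148×2.87/(8.314×536) = 0.0953 mol.
Adiabatic: TV^(γ−1) = const ⇒ T₂ = 536×(4.42)^0.667 = 1440 K; PV^γ = const ⇒ P₂ = 1770 kPa.
For an ideal gas ΔU = nCvΔT with Cv = (3/2)R = 12.5 J/(mol·K).
ΔU = 0.0953×12.5×(1440−536) = 1080 J.

1080 J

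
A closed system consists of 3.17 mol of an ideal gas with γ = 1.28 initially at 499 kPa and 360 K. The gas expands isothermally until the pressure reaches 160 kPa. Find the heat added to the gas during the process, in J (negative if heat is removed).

10800 J

V₁ = nRT₁/P₁ = 3.17×8.314×360/499 = 19.0 L.
Isothermal: T stays 360 K; PV = const ⇒ V₂ = 59.3 L, P₂ = 160 kPa.
ΔU = 0 (ideal gas, T constant).
W = nRT ln(V₂/V₁) = 3.17×8.314×360×ln(3.12) = 10800 J.
Q = ΔU + W = 10800 J.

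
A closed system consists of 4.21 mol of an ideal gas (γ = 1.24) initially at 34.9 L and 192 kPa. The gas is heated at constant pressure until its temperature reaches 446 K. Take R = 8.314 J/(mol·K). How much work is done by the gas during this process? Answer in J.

8910 J

T₁ = P₁V₁/(nR) = 192×34.9/(4.21×8.314) = 191 K.
Isobaric: P stays 192 kPa; V/T = const ⇒ T₂ = 446 K, V₂ = 81.3 L.
W = PΔV = 192×(81.3−34.9) kPa·L = 8910 J.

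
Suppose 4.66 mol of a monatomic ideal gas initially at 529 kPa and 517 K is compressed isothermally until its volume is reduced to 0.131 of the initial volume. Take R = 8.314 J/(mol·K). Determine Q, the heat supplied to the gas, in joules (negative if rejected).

-40700 J

V₁ = nRT₁/P₁ = 4.66×8.314×517/529 = 37.9 L.
Isothermal: T stays 517 K; PV = const ⇒ V₂ = 4.96 L, P₂ = 4040 kPa.
ΔU = 0 (ideal gas, T constant).
W = nRT ln(V₂/V₁) = 4.66×8.314×517×ln(0.131) = -40700 J.
Q = ΔU + W = -40700 J.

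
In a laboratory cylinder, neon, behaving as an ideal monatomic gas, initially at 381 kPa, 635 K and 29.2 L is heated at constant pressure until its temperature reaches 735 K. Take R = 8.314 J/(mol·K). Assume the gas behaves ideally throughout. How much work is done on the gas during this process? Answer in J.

n = P₁V₁/(RT₁) = 381×29.2/(8.314×635) = 2.11 mol.
Isobaric: P stays 381 kPa; V/T = const ⇒ T₂ = 735 K, V₂ = 33.8 L.
W = PΔV = 381×(33.8−29.2) kPa·L = 1750 J.
Work done on the gas = −W_by = -1750 J.

-1750 J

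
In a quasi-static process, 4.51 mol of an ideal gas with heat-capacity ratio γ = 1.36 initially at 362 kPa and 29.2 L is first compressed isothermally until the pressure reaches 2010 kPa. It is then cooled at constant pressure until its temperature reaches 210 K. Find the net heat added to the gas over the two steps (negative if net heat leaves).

-28300 J

T₁ = P₁V₁/(nR) = 362×29.2/(4.51×8.314) = 282 K.
Step 1 — Isothermal: T stays 282 K; PV = const ⇒ V₂ = 5.26 L, P₂ = 2010 kPa.
ΔU = 0 (ideal gas, T constant).
W = nRT ln(V₂/V₁) = 4.51×8.314×282×ln(0.180) = -18100 J.
Q = ΔU + W = -18100 J.
State after step 1: P = 2010 kPa, V = 5.26 L, T = 282 K.
Step 2 — Isobaric: P stays 2010 kPa; V/T = const ⇒ T₂ = 210 K, V₂ = 3.92 L.
W = PΔV = 2010×(3.92−5.26) kPa·L = -2700 J.
ΔU = nCvΔT = 4.51×23.1×(210−282) = -7490 J.
Q = ΔU + W = nCpΔT = -10200 J.
Net over both steps: W = -20800 J, Q = -28300 J, ΔU = -7490 J.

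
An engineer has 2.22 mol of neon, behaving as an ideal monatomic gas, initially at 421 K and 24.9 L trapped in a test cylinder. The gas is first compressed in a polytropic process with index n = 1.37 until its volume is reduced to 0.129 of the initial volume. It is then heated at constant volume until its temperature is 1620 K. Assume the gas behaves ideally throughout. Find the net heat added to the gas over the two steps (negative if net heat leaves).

P₁ = nRT₁/V₁ = 2.22×8.314×421/24.9 = 312 kPa.
Step 1 — Polytropic n=1.37: T₂ = T₁(V₁/V₂)^(n−1) = 421×(7.75)^0.37 = 898 K; P₂ = P₁(V₁/V₂)^n = 5160 kPa.
W = (P₁V₁−P₂V₂)/(n−1) = (312×24.9−5160×3.21)/0.37 = -23800 J.
ΔU = nCvΔT = 2.22×12.5×(898−421) = 13200 J.
Q = ΔU + W = -10600 J.
State after step 1: P = 5160 kPa, V = 3.21 L, T = 898 K.
Step 2 — Isochoric: V stays 3.21 L; P/T = const ⇒ T₂ = 1620 K, P₂ = 9310 kPa.
W = 0 (no volume change).
ΔU = nCvΔT = 2.22×12.5×(1620−898) = 20000 J.
Q = ΔU = 20000 J.
Net over both steps: W = -23800 J, Q = 9390 J, ΔU = 33200 J.

9390 J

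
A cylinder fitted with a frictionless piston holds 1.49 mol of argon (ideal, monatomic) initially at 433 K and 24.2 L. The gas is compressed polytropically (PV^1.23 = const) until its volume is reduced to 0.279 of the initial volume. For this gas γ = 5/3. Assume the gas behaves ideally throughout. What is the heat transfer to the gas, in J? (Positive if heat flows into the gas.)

P₁ = nRT₁/V₁ = 1.49×8.314×433/24.2 = 222 kPa.
Polytropic n=1.23: T₂ = T₁(V₁/V₂)^(n−1) = 433×(3.58)^0.23 = 581 K; P₂ = P₁(V₁/V₂)^n = 1070 kPa.
W = (P₁V₁−P₂V₂)/(n−1) = (222×24.2−1070×6.75)/0.23 = -7960 J.
ΔU = nCvΔT = 1.49×12.5×(581−433) = 2750 J.
Q = ΔU + W = -5210 J.

-5210 J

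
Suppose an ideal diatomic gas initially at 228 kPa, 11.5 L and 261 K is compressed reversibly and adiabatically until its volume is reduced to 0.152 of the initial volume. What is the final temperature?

555 K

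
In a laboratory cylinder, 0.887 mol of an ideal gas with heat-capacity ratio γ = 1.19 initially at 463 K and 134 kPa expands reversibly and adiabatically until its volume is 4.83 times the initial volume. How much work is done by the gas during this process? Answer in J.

4650 J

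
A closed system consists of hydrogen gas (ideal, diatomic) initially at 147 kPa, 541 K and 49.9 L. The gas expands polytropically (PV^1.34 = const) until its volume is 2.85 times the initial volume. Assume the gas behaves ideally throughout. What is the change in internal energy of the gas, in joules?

-5490 J

n = P₁V₁/(RT₁) = 147×49.9/(8.314×541) = 1.63 mol.
Polytropic n=1.34: T₂ = T₁(V₁/V₂)^(n−1) = 541×(0.351)^0.34 = 379 K; P₂ = P₁(V₁/V₂)^n = 36.1 kPa.
For an ideal gas ΔU = nCvΔT with Cv = (5/2)R = 20.8 J/(mol·K).
ΔU = 1.63×20.8×(379−541) = -5490 J.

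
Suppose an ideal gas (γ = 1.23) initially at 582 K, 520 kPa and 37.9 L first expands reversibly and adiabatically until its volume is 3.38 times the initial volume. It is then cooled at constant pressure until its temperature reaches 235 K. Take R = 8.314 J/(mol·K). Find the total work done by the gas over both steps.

14000 J

n = P₁V₁/(RT₁) = 520×37.9/(8.314×582) = 4.07 mol.
Step 1 — Adiabatic: TV^(γ−1) = const ⇒ T₂ = 582×(0.296)^0.230 = 440 K; PV^γ = const ⇒ P₂ = 116 kPa.
ΔU = nCvΔT = 4.07×36.1×(440−582) = -20900 J.
Q = 0 for an adiabatic process, so W = −ΔU = 20900 J.
State after step 1: P = 116 kPa, V = 128 L, T = 440 K.
Step 2 — Isobaric: P stays 116 kPa; V/T = const ⇒ T₂ = 235 K, V₂ = 68.4 L.
W = PΔV = 116×(68.4−128) kPa·L = -6940 J.
ΔU = nCvΔT = 4.07×36.1×(235−440) = -30200 J.
Q = ΔU + W = nCpΔT = -37100 J.
Net over both steps: W = 14000 J, Q = -37100 J, ΔU = -51100 J.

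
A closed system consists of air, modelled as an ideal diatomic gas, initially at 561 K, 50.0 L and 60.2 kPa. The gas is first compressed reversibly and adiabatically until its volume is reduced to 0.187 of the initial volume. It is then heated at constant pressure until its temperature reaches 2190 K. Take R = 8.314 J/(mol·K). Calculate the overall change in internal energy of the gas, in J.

21900 J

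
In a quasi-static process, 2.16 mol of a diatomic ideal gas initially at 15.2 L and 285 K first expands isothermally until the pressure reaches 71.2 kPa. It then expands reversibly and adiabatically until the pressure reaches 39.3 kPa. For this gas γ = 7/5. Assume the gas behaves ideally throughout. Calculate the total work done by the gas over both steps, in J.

P₁ = nRT₁/V₁ = 2.16×8.314×285/15.2 = 337 kPa.
Step 1 — Isothermal: T stays 285 K; PV = const ⇒ V₂ = 71.9 L, P₂ = 71.2 kPa.
ΔU = 0 (ideal gas, T constant).
W = nRT ln(V₂/V₁) = 2.16×8.314×285×ln(4.73) = 7950 J.
Q = ΔU + W = 7950 J.
State after step 1: P = 71.2 kPa, V = 71.9 L, T = 285 K.
Step 2 — Adiabatic: T₂/T₁ = (P₂/P₁)^((γ−1)/γ) ⇒ T₂ = 285×(0.552)^0.286 = 240 K; V₂ = 110 L.
ΔU = nCvΔT = 2.16×20.8×(240−285) = -2000 J.
Q = 0 for an adiabatic process, so W = −ΔU = 2000 J.
Net over both steps: W = 9950 J, Q = 7950 J, ΔU = -2000 J.

9950 J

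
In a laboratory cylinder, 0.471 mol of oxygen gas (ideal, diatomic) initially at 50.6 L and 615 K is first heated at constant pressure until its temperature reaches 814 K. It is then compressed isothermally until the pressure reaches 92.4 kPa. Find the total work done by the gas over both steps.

-1340 J

P₁ = nRT₁/V₁ = 0.471×8.314×615/50.6 = 47.6 kPa.
Step 1 — Isobaric: P stays 47.6 kPa; V/T = const ⇒ T₂ = 814 K, V₂ = 67.0 L.
W = PΔV = 47.6×(67.0−50.6) kPa·L = 779 J.
ΔU = nCvΔT = 0.471×20.8×(814−615) = 1950 J.
Q = ΔU + W = nCpΔT = 2730 J.
State after step 1: P = 47.6 kPa, V = 67.0 L, T = 814 K.
Step 2 — Isothermal: T stays 814 K; PV = const ⇒ V₂ = 34.5 L, P₂ = 92.4 kPa.
ΔU = 0 (ideal gas, T constant).
W = nRT ln(V₂/V₁) = 0.471×8.314×814×ln(0.515) = -2110 J.
Q = ΔU + W = -2110 J.
Net over both steps: W = -1340 J, Q = 613 J, ΔU = 1950 J.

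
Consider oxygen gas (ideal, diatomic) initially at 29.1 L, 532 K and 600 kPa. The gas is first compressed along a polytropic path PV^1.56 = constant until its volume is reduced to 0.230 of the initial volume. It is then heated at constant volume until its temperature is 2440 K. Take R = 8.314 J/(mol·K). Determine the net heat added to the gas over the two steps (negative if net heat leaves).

n = P₁V₁/(RT₁) = 600×29.1/(8.314×532) = 3.95 mol.
Step 1 — Polytropic n=1.56: T₂ = T₁(V₁/V₂)^(n−1) = 532×(4.35)^0.56 = 1210 K; P₂ = P₁(V₁/V₂)^n = 5940 kPa.
W = (P₁V₁−P₂V₂)/(n−1) = (600×29.1−5940×6.69)/0.56 = -39800 J.
ΔU = nCvΔT = 3.95×20.8×(1210−532) = 55800 J.
Q = ΔU + W = 15900 J.
State after step 1: P = 5940 kPa, V = 6.69 L, T = 1210 K.
Step 2 — Isochoric: V stays 6.69 L; P/T = const ⇒ T₂ = 2440 K, P₂ = 12000 kPa.
W = 0 (no volume change).
ΔU = nCvΔT = 3.95×20.8×(2440−1210) = 101000 J.
Q = ΔU = 101000 J.
Net over both steps: W = -39800 J, Q = 117000 J, ΔU = 157000 J.

117000 J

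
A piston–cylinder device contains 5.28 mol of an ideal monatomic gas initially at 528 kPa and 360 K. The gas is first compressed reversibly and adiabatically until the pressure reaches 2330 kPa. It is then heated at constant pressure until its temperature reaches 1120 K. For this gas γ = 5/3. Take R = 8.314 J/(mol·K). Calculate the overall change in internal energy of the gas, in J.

50000 J

V₁ = nRT₁/P₁ = 5.28×8.314×360/528 = 29.9 L.
Step 1 — Adiabatic: T₂/T₁ = (P₂/P₁)^((γ−1)/γ) ⇒ T₂ = 360×(4.41)^0.400 = 652 K; V₂ = 12.3 L.
ΔU = nCvΔT = 5.28×12.5×(652−360) = 19200 J.
Q = 0 for an adiabatic process, so W = −ΔU = -19200 J.
State after step 1: P = 2330 kPa, V = 12.3 L, T = 652 K.
Step 2 — Isobaric: P stays 2330 kPa; V/T = const ⇒ T₂ = 1120 K, V₂ = 21.1 L.
W = PΔV = 2330×(21.1−12.3) kPa·L = 20500 J.
ΔU = nCvΔT = 5.28×12.5×(1120−652) = 30800 J.
Q = ΔU + W = nCpΔT = 51400 J.
Net over both steps: W = 1330 J, Q = 51400 J, ΔU = 50000 J.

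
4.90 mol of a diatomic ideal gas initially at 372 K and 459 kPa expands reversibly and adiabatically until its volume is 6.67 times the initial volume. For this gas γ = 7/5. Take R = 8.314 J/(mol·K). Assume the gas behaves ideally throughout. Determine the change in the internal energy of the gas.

-20200 J

V₁ = nRT₁/P₁ = 4.90×8.314×372/459 = 33.0 L.
Adiabatic: TV^(γ−1) = const ⇒ T₂ = 372×(0.150)^0.400 = 174 K; PV^γ = const ⇒ P₂ = 32.2 kPa.
For an ideal gas ΔU = nCvΔT with Cv = (5/2)R = 20.8 J/(mol·K).
ΔU = 4.90×20.8×(174−372) = -20200 J.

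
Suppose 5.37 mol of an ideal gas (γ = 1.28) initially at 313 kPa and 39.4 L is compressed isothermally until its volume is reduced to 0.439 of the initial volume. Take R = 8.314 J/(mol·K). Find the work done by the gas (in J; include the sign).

-10200 J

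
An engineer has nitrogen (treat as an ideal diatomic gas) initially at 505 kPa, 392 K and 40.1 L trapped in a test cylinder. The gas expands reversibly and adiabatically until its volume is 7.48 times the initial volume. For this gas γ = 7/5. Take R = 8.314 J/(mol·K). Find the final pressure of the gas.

Adiabatic: TV^(γ−1) = const ⇒ T₂ = 392×(0.134)^0.400 = 175 K; PV^γ = const ⇒ P₂ = 30.2 kPa.

30.2 kPa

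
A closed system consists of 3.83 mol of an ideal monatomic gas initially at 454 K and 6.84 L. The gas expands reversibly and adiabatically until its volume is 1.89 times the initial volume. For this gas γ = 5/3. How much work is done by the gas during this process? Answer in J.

7500 J

P₁ = nRT₁/V₁ = 3.83×8.314×454/6.84 = 2110 kPa.
Adiabatic: TV^(γ−1) = const ⇒ T₂ = 454×(0.529)^0.667 = 297 K; PV^γ = const ⇒ P₂ = 732 kPa.
ΔU = nCvΔT = 3.83×12.5×(297−454) = -7500 J.
Q = 0 for an adiabatic process, so W = −ΔU = 7500 J.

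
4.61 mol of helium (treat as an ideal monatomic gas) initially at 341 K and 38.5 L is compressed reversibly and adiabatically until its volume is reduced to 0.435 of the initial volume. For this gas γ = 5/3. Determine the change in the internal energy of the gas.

P₁ = nRT₁/V₁ = 4.61×8.314×341/38.5 = 339 kPa.
Adiabatic: TV^(γ−1) = const ⇒ T₂ = 341×(2.30)^0.667 = 594 K; PV^γ = const ⇒ P₂ = 1360 kPa.
For an ideal gas ΔU = nCvΔT with Cv = (3/2)R = 12.5 J/(mol·K).
ΔU = 4.61×12.5×(594−341) = 14500 J.

14500 J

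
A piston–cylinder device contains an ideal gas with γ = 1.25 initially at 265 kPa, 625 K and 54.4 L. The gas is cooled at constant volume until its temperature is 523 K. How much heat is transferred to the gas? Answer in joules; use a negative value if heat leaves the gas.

-9410 J

n = P₁V₁/(RT₁) = 265×54.4/(8.314×625) = 2.77 mol.
Isochoric: V stays 54.4 L; P/T = const ⇒ T₂ = 523 K, P₂ = 222 kPa.
W = 0 (no volume change).
ΔU = nCvΔT = 2.77×33.3×(523−625) = -9410 J.
Q = ΔU = -9410 J.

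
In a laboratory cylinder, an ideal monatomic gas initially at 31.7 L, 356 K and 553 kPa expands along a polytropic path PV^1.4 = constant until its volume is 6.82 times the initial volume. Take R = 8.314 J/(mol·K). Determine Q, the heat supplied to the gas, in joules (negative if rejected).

n = P₁V₁/(RT₁) = 553×31.7/(8.314×356) = 5.92 mol.
Polytropic n=1.4: T₂ = T₁(V₁/V₂)^(n−1) = 356×(0.147)^0.40 = 165 K; P₂ = P₁(V₁/V₂)^n = 37.6 kPa.
W = (P₁V₁−P₂V₂)/(n−1) = (553×31.7−37.6×216)/0.40 = 23500 J.
ΔU = nCvΔT = 5.92×12.5×(165−356) = -14100 J.
Q = ΔU + W = 9400 J.

9400 J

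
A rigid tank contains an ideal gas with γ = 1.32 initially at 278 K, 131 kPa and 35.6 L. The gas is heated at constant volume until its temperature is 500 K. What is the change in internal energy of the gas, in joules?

11600 J

n = P₁V₁/(RT₁) = 131×35.6/(8.314×278) = 2.02 mol.
Isochoric: V stays 35.6 L; P/T = const ⇒ T₂ = 500 K, P₂ = 236 kPa.
For an ideal gas ΔU = nCvΔT with Cv = R/(γ−1) = 26.0 J/(mol·K).
ΔU = 2.02×26.0×(500−278) = 11600 J.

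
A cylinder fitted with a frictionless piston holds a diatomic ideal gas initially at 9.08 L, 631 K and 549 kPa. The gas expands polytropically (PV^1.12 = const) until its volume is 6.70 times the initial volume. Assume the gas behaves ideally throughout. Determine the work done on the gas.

-8480 J

n = P₁V₁/(RT₁) = 549×9.08/(8.314×631) = 0.950 mol.
Polytropic n=1.12: T₂ = T₁(V₁/V₂)^(n−1) = 631×(0.149)^0.12 = 502 K; P₂ = P₁(V₁/V₂)^n = 65.2 kPa.
W = (P₁V₁−P₂V₂)/(n−1) = (549×9.08−65.2×60.8)/0.12 = 8480 J.
Work done on the gas = −W_by = -8480 J.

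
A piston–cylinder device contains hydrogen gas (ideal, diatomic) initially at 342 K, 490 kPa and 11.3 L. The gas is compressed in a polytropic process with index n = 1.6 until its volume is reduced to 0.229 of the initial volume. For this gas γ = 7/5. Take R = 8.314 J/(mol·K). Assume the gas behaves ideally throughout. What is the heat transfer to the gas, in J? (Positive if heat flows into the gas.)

6560 J

n = P₁V₁/(RT₁) = 490×11.3/(8.314×342) = 1.95 mol.
Polytropic n=1.6: T₂ = T₁(V₁/V₂)^(n−1) = 342×(4.37)^0.60 = 828 K; P₂ = P₁(V₁/V₂)^n = 5180 kPa.
W = (P₁V₁−P₂V₂)/(n−1) = (490×11.3−5180×2.59)/0.60 = -13100 J.
ΔU = nCvΔT = 1.95×20.8×(828−342) = 19700 J.
Q = ΔU + W = 6560 J.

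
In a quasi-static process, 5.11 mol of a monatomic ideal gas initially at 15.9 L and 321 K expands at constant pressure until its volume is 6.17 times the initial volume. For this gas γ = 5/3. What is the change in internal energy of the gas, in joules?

P₁ = nRT₁/V₁ = 5.11×8.314×321/15.9 = 858 kPa.
Isobaric: P stays 858 kPa; V/T = const ⇒ T₂ = 1980 K, V₂ = 98.1 L.
For an ideal gas ΔU = nCvΔT with Cv = (3/2)R = 12.5 J/(mol·K).
ΔU = 5.11×12.5×(1980−321) = 106000 J.

106000 J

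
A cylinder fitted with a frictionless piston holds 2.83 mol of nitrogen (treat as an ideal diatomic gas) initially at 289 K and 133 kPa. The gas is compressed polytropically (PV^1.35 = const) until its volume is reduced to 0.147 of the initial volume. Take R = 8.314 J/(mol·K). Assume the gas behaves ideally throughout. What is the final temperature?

565 K

V₁ = nRT₁/P₁ = 2.83×8.314×289/133 = 51.1 L.
Polytropic n=1.35: T₂ = T₁(V₁/V₂)^(n−1) = 289×(6.80)^0.35 = 565 K; P₂ = P₁(V₁/V₂)^n = 1770 kPa.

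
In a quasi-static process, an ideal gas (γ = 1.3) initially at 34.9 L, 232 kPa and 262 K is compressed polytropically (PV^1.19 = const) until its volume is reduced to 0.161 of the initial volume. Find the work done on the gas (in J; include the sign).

17700 J

n = P₁V₁/(RT₁) = 232×34.9/(8.314×262) = 3.72 mol.
Polytropic n=1.19: T₂ = T₁(V₁/V₂)^(n−1) = 262×(6.21)^0.19 = 371 K; P₂ = P₁(V₁/V₂)^n = 2040 kPa.
W = (P₁V₁−P₂V₂)/(n−1) = (232×34.9−2040×5.62)/0.19 = -17700 J.
Work done on the gas = −W_by = 17700 J.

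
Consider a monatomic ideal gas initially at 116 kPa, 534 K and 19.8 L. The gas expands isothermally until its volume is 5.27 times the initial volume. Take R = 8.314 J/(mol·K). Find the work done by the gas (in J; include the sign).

3820 J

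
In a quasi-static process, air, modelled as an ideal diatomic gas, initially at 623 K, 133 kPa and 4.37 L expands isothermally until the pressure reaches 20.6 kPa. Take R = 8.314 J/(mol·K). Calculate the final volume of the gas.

28.2 L

Isothermal: T stays 623 K; PV = const ⇒ V₂ = 28.2 L, P₂ = 20.6 kPa.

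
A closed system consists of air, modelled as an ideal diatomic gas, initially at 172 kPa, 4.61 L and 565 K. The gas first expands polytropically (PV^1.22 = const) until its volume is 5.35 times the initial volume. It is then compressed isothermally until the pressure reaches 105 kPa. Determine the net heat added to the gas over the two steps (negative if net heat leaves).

-351 J

n = P₁V₁/(RT₁) = 172×4.61/(8.314×565) = 0.169 mol.
Step 1 — Polytropic n=1.22: T₂ = T₁(V₁/V₂)^(n−1) = 565×(0.187)^0.22 = 391 K; P₂ = P₁(V₁/V₂)^n = 22.2 kPa.
W = (P₁V₁−P₂V₂)/(n−1) = (172×4.61−22.2×24.7)/0.22 = 1110 J.
ΔU = nCvΔT = 0.169×20.8×(391−565) = -612 J.
Q = ΔU + W = 500 J.
State after step 1: P = 22.2 kPa, V = 24.7 L, T = 391 K.
Step 2 — Isothermal: T stays 391 K; PV = const ⇒ V₂ = 5.22 L, P₂ = 105 kPa.
ΔU = 0 (ideal gas, T constant).
W = nRT ln(V₂/V₁) = 0.169×8.314×391×ln(0.212) = -851 J.
Q = ΔU + W = -851 J.
Net over both steps: W = 261 J, Q = -351 J, ΔU = -612 J.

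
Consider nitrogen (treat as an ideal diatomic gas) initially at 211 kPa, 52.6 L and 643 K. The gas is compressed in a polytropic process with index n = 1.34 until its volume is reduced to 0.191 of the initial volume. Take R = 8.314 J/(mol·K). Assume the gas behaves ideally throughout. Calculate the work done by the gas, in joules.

n = P₁V₁/(RT₁) = 211×52.6/(8.314×643) = 2.08 mol.
Polytropic n=1.34: T₂ = T₁(V₁/V₂)^(n−1) = 643×(5.24)^0.34 = 1130 K; P₂ = P₁(V₁/V₂)^n = 1940 kPa.
W = (P₁V₁−P₂V₂)/(n−1) = (211×52.6−1940×10.0)/0.34 = -24700 J.

-24700 J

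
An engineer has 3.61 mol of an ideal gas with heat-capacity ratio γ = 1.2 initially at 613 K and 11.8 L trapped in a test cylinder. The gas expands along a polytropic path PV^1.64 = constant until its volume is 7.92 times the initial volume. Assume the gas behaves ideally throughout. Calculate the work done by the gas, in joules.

21100 J

P₁ = nRT₁/V₁ = 3.61×8.314×613/11.8 = 1560 kPa.
Polytropic n=1.64: T₂ = T₁(V₁/V₂)^(n−1) = 613×(0.126)^0.64 = 163 K; P₂ = P₁(V₁/V₂)^n = 52.4 kPa.
W = (P₁V₁−P₂V₂)/(n−1) = (1560×11.8−52.4×93.5)/0.64 = 21100 J.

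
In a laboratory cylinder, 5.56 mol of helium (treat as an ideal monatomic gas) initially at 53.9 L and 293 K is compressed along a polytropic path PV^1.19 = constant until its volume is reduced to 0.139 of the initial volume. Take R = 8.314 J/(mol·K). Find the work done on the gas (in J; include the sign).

32400 J

P₁ = nRT₁/V₁ = 5.56×8.314×293/53.9 = 251 kPa.
Polytropic n=1.19: T₂ = T₁(V₁/V₂)^(n−1) = 293×(7.19)^0.19 = 426 K; P₂ = P₁(V₁/V₂)^n = 2630 kPa.
W = (P₁V₁−P₂V₂)/(n−1) = (251×53.9−2630×7.49)/0.19 = -32400 J.
Work done on the gas = −W_by = 32400 J.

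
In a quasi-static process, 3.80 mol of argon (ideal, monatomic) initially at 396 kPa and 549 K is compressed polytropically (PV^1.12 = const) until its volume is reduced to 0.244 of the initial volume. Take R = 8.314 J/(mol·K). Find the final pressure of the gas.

V₁ = nRT₁/P₁ = 3.80×8.314×549/396 = 43.8 L.
Polytropic n=1.12: T₂ = T₁(V₁/V₂)^(n−1) = 549×(4.10)^0.12 = 650 K; P₂ = P₁(V₁/V₂)^n = 1920 kPa.

1920 kPa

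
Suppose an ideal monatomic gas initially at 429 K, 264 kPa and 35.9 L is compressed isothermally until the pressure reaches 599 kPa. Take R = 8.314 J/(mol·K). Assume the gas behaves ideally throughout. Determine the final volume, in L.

15.8 L

Isothermal: T stays 429 K; PV = const ⇒ V₂ = 15.8 L, P₂ = 599 kPa.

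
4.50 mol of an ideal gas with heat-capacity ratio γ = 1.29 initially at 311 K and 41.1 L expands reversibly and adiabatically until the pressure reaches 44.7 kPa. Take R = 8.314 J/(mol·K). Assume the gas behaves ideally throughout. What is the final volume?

P₁ = nRT₁/V₁ = 4.50×8.314×311/41.1 = 283 kPa.
Adiabatic: T₂/T₁ = (P₂/P₁)^((γ−1)/γ) ⇒ T₂ = 311×(0.158)^0.225 = 205 K; V₂ = 172 L.

172 L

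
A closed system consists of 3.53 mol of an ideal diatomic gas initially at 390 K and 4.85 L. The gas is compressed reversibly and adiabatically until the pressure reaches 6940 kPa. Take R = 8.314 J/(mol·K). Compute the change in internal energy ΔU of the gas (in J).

P₁ = nRT₁/V₁ = 3.53×8.314×390/4.85 = 2360 kPa.
Adiabatic: T₂/T₁ = (P₂/P₁)^((γ−1)/γ) ⇒ T₂ = 390×(2.94)^0.286 = 531 K; V₂ = 2.24 L.
For an ideal gas ΔU = nCvΔT with Cv = (5/2)R = 20.8 J/(mol·K).
ΔU = 3.53×20.8×(531−390) = 10300 J.

10300 J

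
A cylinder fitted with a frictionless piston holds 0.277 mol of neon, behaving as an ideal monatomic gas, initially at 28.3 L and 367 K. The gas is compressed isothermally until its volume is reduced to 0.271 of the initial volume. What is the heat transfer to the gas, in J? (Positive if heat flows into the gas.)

P₁ = nRT₁/V₁ = 0.277×8.314×367/28.3 = 29.9 kPa.
Isothermal: T stays 367 K; PV = const ⇒ V₂ = 7.67 L, P₂ = 110 kPa.
ΔU = 0 (ideal gas, T constant).
W = nRT ln(V₂/V₁) = 0.277×8.314×367×ln(0.271) = -1100 J.
Q = ΔU + W = -1100 J.

-1100 J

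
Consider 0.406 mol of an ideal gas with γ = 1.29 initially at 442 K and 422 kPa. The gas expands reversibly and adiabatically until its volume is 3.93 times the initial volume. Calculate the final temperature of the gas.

297 K

V₁ = nRT₁/P₁ = 0.406×8.314×442/422 = 3.54 L.
Adiabatic: TV^(γ−1) = const ⇒ T₂ = 442×(0.254)^0.290 = 297 K; PV^γ = const ⇒ P₂ = 72.2 kPa.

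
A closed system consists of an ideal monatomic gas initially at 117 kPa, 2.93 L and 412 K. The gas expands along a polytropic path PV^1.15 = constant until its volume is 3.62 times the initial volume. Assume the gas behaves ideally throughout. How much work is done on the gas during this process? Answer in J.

n = P₁V₁/(RT₁) = 117×2.93/(8.314×412) = 0.100 mol.
Polytropic n=1.15: T₂ = T₁(V₁/V₂)^(n−1) = 412×(0.276)^0.15 = 340 K; P₂ = P₁(V₁/V₂)^n = 26.6 kPa.
W = (P₁V₁−P₂V₂)/(n−1) = (117×2.93−26.6×10.6)/0.15 = 401 J.
Work done on the gas = −W_by = -401 J.

-401 J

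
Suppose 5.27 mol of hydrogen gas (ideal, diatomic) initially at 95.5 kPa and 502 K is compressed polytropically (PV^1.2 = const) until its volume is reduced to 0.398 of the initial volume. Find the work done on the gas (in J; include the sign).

V₁ = nRT₁/P₁ = 5.27×8.314×502/95.5 = 230 L.
Polytropic n=1.2: T₂ = T₁(V₁/V₂)^(n−1) = 502×(2.51)^0.20 = 604 K; P₂ = P₁(V₁/V₂)^n = 288 kPa.
W = (P₁V₁−P₂V₂)/(n−1) = (95.5×230−288×91.7)/0.20 = -22300 J.
Work done on the gas = −W_by = 22300 J.

22300 J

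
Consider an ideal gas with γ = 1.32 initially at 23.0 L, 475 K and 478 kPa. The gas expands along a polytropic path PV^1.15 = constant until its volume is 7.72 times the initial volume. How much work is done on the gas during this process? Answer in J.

-19400 J

n = P₁V₁/(RT₁) = 478×23.0/(8.314×475) = 2.78 mol.
Polytropic n=1.15: T₂ = T₁(V₁/V₂)^(n−1) = 475×(0.130)^0.15 = 350 K; P₂ = P₁(V₁/V₂)^n = 45.6 kPa.
W = (P₁V₁−P₂V₂)/(n−1) = (478×23.0−45.6×178)/0.15 = 19400 J.
Work done on the gas = −W_by = -19400 J.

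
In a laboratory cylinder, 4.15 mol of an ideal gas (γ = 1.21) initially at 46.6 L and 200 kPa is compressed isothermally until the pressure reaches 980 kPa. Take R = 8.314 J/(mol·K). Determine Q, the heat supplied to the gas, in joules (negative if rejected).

-14800 J

T₁ = P₁V₁/(nR) = 200×46.6/(4.15×8.314) = 270 K.
Isothermal: T stays 270 K; PV = const ⇒ V₂ = 9.51 L, P₂ = 980 kPa.
ΔU = 0 (ideal gas, T constant).
W = nRT ln(V₂/V₁) = 4.15×8.314×270×ln(0.204) = -14800 J.
Q = ΔU + W = -14800 J.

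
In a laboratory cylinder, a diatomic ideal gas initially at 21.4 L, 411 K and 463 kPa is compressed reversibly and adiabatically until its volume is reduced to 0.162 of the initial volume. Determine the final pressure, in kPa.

Adiabatic: TV^(γ−1) = const ⇒ T₂ = 411×(6.17)^0.400 = 851 K; PV^γ = const ⇒ P₂ = 5920 kPa.

5920 kPa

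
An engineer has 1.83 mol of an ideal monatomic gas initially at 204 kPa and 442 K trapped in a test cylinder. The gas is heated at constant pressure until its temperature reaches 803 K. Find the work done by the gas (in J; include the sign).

V₁ = nRT₁/P₁ = 1.83×8.314×442/204 = 33.0 L.
Isobaric: P stays 204 kPa; V/T = const ⇒ T₂ = 803 K, V₂ = 59.9 L.
W = PΔV = 204×(59.9−33.0) kPa·L = 5490 J.

5490 J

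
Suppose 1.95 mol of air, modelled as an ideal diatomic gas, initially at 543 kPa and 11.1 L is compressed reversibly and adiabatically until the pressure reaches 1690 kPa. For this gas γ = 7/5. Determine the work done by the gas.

T₁ = P₁V₁/(nR) = 543×11.1/(1.95×8.314) = 372 K.
Adiabatic: T₂/T₁ = (P₂/P₁)^((γ−1)/γ) ⇒ T₂ = 372×(3.11)^0.286 = 514 K; V₂ = 4.93 L.
ΔU = nCvΔT = 1.95×20.8×(514−372) = 5770 J.
Q = 0 for an adiabatic process, so W = −ΔU = -5770 J.

-5770 J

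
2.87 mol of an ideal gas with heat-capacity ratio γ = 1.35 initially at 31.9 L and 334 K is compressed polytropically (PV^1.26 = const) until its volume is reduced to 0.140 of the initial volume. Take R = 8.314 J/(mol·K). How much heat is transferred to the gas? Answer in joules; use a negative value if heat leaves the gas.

-5260 J

P₁ = nRT₁/V₁ = 2.87×8.314×334/31.9 = 250 kPa.
Polytropic n=1.26: T₂ = T₁(V₁/V₂)^(n−1) = 334×(7.14)^0.26 = 557 K; P₂ = P₁(V₁/V₂)^n = 2980 kPa.
W = (P₁V₁−P₂V₂)/(n−1) = (250×31.9−2980×4.47)/0.26 = -20500 J.
ΔU = nCvΔT = 2.87×23.8×(557−334) = 15200 J.
Q = ΔU + W = -5260 J.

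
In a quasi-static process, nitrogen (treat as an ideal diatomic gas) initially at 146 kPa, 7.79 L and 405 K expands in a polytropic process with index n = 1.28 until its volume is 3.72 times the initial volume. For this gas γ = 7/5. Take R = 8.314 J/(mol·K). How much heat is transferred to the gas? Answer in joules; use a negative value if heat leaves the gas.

375 J

n = P₁V₁/(RT₁) = 146×7.79/(8.314×405) = 0.338 mol.
Polytropic n=1.28: T₂ = T₁(V₁/V₂)^(n−1) = 405×(0.269)^0.28 = 280 K; P₂ = P₁(V₁/V₂)^n = 27.2 kPa.
W = (P₁V₁−P₂V₂)/(n−1) = (146×7.79−27.2×29.0)/0.28 = 1250 J.
ΔU = nCvΔT = 0.338×20.8×(280−405) = -875 J.
Q = ΔU + W = 375 J.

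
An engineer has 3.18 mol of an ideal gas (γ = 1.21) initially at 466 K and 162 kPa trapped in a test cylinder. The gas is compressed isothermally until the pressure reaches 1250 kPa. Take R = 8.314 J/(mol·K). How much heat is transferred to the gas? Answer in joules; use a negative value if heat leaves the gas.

-25200 J

V₁ = nRT₁/P₁ = 3.18×8.314×466/162 = 76.1 L.
Isothermal: T stays 466 K; PV = const ⇒ V₂ = 9.86 L, P₂ = 1250 kPa.
ΔU = 0 (ideal gas, T constant).
W = nRT ln(V₂/V₁) = 3.18×8.314×466×ln(0.130) = -25200 J.
Q = ΔU + W = -25200 J.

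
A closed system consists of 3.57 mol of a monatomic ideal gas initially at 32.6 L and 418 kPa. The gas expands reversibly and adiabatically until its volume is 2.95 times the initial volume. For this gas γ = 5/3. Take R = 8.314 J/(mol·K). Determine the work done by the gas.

10500 J

T₁ = P₁V₁/(nR) = 418×32.6/(3.57×8.314) = 459 K.
Adiabatic: TV^(γ−1) = const ⇒ T₂ = 459×(0.339)^0.667 = 223 K; PV^γ = const ⇒ P₂ = 68.9 kPa.
ΔU = nCvΔT = 3.57×12.5×(223−459) = -10500 J.
Q = 0 for an adiabatic process, so W = −ΔU = 10500 J.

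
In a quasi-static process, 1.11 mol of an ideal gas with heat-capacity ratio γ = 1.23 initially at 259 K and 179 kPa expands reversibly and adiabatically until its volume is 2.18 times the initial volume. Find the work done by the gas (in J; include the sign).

V₁ = nRT₁/P₁ = 1.11×8.314×259/179 = 13.4 L.
Adiabatic: TV^(γ−1) = const ⇒ T₂ = 259×(0.459)^0.230 = 216 K; PV^γ = const ⇒ P₂ = 68.6 kPa.
ΔU = nCvΔT = 1.11×36.1×(216−259) = -1710 J.
Q = 0 for an adiabatic process, so W = −ΔU = 1710 J.

1710 J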